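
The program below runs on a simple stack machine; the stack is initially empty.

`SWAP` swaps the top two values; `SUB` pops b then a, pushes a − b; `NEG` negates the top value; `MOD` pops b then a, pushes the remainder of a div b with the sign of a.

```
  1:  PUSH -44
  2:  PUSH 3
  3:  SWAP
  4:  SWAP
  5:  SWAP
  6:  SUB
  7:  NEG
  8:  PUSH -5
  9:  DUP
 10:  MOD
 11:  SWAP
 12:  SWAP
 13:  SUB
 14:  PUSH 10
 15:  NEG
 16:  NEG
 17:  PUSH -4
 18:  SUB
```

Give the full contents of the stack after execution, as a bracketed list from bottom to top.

PUSH -44 → -44
PUSH 3   → -44 3
SWAP     → 3 -44
SWAP     → -44 3
SWAP     → 3 -44
SUB      → 47
NEG      → -47
PUSH -5  → -47 -5
DUP      → -47 -5 -5
MOD      → -47 0
SWAP     → 0 -47
SWAP     → -47 0
SUB      → -47
PUSH 10  → -47 10
NEG      → -47 -10
NEG      → -47 10
PUSH -4  → -47 10 -4
SUB      → -47 14

[-47, 14]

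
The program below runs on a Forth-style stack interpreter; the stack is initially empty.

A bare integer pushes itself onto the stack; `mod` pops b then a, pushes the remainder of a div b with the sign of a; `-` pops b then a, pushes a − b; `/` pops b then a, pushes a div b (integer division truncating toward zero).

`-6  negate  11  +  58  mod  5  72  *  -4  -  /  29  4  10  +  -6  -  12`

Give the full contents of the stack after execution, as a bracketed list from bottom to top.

[0, 29, 20, 12]

-6      [-6]
negate  [6]
11      [6, 11]
+       [17]
58      [17, 58]
mod     [17]
5       [17, 5]
72      [17, 5, 72]
*       [17, 360]
-4      [17, 360, -4]
-       [17, 364]
/       [0]
29      [0, 29]
4       [0, 29, 4]
10      [0, 29, 4, 10]
+       [0, 29, 14]
-6      [0, 29, 14, -6]
-       [0, 29, 20]
12      [0, 29, 20, 12]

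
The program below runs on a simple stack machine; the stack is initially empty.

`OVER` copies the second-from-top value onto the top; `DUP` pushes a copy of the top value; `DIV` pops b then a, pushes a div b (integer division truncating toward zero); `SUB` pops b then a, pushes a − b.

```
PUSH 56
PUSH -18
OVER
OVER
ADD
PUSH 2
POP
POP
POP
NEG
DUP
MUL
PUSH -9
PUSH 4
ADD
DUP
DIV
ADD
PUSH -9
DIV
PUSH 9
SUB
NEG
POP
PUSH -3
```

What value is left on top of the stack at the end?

-3

PUSH 56  -> [56]
PUSH -18 -> [56, -18]
OVER     -> [56, -18, 56]
OVER     -> [56, -18, 56, -18]
ADD      -> [56, -18, 38]
PUSH 2   -> [56, -18, 38, 2]
POP      -> [56, -18, 38]
POP      -> [56, -18]
POP      -> [56]
NEG      -> [-56]
DUP      -> [-56, -56]
MUL      -> [3136]
PUSH -9  -> [3136, -9]
PUSH 4   -> [3136, -9, 4]
ADD      -> [3136, -5]
DUP      -> [3136, -5, -5]
DIV      -> [3136, 1]
ADD      -> [3137]
PUSH -9  -> [3137, -9]
DIV      -> [-348]
PUSH 9   -> [-348, 9]
SUB      -> [-357]
NEG      -> [357]
POP      -> []
PUSH -3  -> [-3]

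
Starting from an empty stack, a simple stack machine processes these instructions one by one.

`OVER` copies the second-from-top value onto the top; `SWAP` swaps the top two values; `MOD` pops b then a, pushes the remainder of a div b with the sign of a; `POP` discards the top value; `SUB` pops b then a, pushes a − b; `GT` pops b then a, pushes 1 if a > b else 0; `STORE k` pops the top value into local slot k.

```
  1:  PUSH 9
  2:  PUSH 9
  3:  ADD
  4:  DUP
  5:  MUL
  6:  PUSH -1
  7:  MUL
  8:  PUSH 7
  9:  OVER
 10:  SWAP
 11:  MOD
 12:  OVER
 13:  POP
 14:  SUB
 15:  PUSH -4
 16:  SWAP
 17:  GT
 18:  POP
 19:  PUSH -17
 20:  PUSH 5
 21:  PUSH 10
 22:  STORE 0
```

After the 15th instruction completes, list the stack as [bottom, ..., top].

[-322, -4]

PUSH 9  : 9
PUSH 9  : 9 9
ADD     : 18
DUP     : 18 18
MUL     : 324
PUSH -1 : 324 -1
MUL     : -324
PUSH 7  : -324 7
OVER    : -324 7 -324
SWAP    : -324 -324 7
MOD     : -324 -2
OVER    : -324 -2 -324
POP     : -324 -2
SUB     : -322
PUSH -4 : -322 -4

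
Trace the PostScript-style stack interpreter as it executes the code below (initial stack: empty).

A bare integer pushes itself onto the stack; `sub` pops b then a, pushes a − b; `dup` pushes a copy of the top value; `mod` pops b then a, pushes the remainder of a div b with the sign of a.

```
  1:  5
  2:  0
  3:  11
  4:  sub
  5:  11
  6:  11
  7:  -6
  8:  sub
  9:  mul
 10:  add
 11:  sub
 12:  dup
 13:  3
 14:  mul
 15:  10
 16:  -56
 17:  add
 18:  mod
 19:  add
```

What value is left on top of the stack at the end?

-178

5   → 5
0   → 5 0
11  → 5 0 11
sub → 5 -11
11  → 5 -11 11
11  → 5 -11 11 11
-6  → 5 -11 11 11 -6
sub → 5 -11 11 17
mul → 5 -11 187
add → 5 176
sub → -171
dup → -171 -171
3   → -171 -171 3
mul → -171 -513
10  → -171 -513 10
-56 → -171 -513 10 -56
add → -171 -513 -46
mod → -171 -7
add → -178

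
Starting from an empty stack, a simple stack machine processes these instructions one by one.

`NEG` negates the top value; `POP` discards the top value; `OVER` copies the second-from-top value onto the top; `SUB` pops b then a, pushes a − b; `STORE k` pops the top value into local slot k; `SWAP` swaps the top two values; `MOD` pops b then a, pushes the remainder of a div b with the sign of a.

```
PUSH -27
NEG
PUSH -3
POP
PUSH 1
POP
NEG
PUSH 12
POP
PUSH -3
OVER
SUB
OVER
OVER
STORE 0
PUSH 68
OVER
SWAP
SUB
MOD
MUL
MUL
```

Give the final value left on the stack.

PUSH -27 -> [-27]
NEG      -> [27]
PUSH -3  -> [27, -3]
POP      -> [27]
PUSH 1   -> [27, 1]
POP      -> [27]
NEG      -> [-27]
PUSH 12  -> [-27, 12]
POP      -> [-27]
PUSH -3  -> [-27, -3]
OVER     -> [-27, -3, -27]
SUB      -> [-27, 24]
OVER     -> [-27, 24, -27]
OVER     -> [-27, 24, -27, 24]
STORE 0  -> [-27, 24, -27]
PUSH 68  -> [-27, 24, -27, 68]
OVER     -> [-27, 24, -27, 68, -27]
SWAP     -> [-27, 24, -27, -27, 68]
SUB      -> [-27, 24, -27, -95]
MOD      -> [-27, 24, -27]
MUL      -> [-27, -648]
MUL      -> [17496]

17496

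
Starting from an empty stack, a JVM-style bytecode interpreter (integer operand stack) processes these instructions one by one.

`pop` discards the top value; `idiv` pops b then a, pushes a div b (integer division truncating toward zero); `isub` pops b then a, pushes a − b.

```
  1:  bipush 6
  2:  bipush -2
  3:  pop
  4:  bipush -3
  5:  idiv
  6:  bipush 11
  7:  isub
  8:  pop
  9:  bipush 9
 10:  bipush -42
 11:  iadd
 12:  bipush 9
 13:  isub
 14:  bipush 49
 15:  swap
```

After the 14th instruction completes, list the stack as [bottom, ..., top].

bipush 6    [6]
bipush -2   [6, -2]
pop         [6]
bipush -3   [6, -3]
idiv        [-2]
bipush 11   [-2, 11]
isub        [-13]
pop         []
bipush 9    [9]
bipush -42  [9, -42]
iadd        [-33]
bipush 9    [-33, 9]
isub        [-42]
bipush 49   [-42, 49]

[-42, 49]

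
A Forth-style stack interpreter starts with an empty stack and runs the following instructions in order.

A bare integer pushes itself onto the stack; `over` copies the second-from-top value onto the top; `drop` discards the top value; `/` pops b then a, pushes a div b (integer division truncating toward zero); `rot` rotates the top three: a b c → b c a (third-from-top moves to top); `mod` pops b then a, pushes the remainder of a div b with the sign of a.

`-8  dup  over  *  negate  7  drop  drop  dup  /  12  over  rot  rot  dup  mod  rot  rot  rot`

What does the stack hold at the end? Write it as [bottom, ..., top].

[1, 1, 0]

-8     -> [-8]
dup    -> [-8, -8]
over   -> [-8, -8, -8]
*      -> [-8, 64]
negate -> [-8, -64]
7      -> [-8, -64, 7]
drop   -> [-8, -64]
drop   -> [-8]
dup    -> [-8, -8]
/      -> [1]
12     -> [1, 12]
over   -> [1, 12, 1]
rot    -> [12, 1, 1]
rot    -> [1, 1, 12]
dup    -> [1, 1, 12, 12]
mod    -> [1, 1, 0]
rot    -> [1, 0, 1]
rot    -> [0, 1, 1]
rot    -> [1, 1, 0]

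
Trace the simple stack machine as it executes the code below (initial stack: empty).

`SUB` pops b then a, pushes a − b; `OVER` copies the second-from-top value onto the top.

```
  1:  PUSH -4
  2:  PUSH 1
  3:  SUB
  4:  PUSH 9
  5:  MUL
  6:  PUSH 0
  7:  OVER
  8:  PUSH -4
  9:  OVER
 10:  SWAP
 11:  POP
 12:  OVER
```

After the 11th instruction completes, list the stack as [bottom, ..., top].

[-45, 0, -45, -45]

PUSH -4 : [-4]
PUSH 1  : [-4, 1]
SUB     : [-5]
PUSH 9  : [-5, 9]
MUL     : [-45]
PUSH 0  : [-45, 0]
OVER    : [-45, 0, -45]
PUSH -4 : [-45, 0, -45, -4]
OVER    : [-45, 0, -45, -4, -45]
SWAP    : [-45, 0, -45, -45, -4]
POP     : [-45, 0, -45, -45]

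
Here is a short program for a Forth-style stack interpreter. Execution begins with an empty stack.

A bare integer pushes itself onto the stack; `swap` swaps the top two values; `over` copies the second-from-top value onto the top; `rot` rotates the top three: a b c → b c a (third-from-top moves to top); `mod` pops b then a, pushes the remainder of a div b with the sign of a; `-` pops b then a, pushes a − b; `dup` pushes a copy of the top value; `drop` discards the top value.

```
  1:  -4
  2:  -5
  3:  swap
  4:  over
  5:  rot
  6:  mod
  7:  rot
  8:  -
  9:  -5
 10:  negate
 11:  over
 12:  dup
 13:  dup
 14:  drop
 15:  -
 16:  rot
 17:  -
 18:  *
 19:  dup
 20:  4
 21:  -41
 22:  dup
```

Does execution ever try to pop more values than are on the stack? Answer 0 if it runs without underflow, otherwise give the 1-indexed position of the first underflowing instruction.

7

-4   → [-4]
-5   → [-4, -5]
swap → [-5, -4]
over → [-5, -4, -5]
rot  → [-4, -5, -5]
mod  → [-4, 0]
rot  — needs 3 operands, stack has 2 → underflow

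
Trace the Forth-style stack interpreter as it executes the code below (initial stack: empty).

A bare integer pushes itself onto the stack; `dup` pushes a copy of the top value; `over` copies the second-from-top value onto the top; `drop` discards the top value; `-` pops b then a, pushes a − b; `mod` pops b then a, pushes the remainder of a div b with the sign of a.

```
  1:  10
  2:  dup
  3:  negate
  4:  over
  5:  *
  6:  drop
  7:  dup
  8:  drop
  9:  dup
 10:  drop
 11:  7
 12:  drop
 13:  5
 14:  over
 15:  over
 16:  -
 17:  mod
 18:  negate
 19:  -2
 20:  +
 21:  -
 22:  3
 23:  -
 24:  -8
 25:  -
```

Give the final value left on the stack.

10     → 10
dup    → 10 10
negate → 10 -10
over   → 10 -10 10
*      → 10 -100
drop   → 10
dup    → 10 10
drop   → 10
dup    → 10 10
drop   → 10
7      → 10 7
drop   → 10
5      → 10 5
over   → 10 5 10
over   → 10 5 10 5
-      → 10 5 5
mod    → 10 0
negate → 10 0
-2     → 10 0 -2
+      → 10 -2
-      → 12
3      → 12 3
-      → 9
-8     → 9 -8
-      → 17

17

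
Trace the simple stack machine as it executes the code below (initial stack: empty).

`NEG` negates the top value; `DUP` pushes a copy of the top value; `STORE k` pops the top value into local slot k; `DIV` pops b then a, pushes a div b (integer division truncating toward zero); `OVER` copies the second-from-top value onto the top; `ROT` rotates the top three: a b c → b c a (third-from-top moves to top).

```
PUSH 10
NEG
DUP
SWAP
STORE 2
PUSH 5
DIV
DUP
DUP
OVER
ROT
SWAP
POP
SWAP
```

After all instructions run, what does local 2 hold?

PUSH 10  10
NEG      -10
DUP      -10 -10
SWAP     -10 -10
STORE 2  -10
PUSH 5   -10 5
DIV      -2
DUP      -2 -2
DUP      -2 -2 -2
OVER     -2 -2 -2 -2
ROT      -2 -2 -2 -2
SWAP     -2 -2 -2 -2
POP      -2 -2 -2
SWAP     -2 -2 -2

-10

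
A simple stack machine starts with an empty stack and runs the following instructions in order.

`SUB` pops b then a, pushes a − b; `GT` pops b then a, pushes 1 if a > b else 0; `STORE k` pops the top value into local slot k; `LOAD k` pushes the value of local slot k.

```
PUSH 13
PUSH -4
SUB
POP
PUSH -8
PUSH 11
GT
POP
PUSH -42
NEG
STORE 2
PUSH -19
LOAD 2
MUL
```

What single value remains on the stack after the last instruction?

-798

PUSH 13  : 13
PUSH -4  : 13 -4
SUB      : 17
POP      : (empty)
PUSH -8  : -8
PUSH 11  : -8 11
GT       : 0
POP      : (empty)
PUSH -42 : -42
NEG      : 42
STORE 2  : (empty)
PUSH -19 : -19
LOAD 2   : -19 42
MUL      : -798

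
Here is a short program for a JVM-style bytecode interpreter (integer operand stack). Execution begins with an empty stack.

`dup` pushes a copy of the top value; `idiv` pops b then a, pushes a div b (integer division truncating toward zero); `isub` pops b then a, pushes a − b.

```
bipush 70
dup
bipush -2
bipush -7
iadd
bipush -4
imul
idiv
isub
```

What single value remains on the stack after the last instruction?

bipush 70 → [70]
dup       → [70, 70]
bipush -2 → [70, 70, -2]
bipush -7 → [70, 70, -2, -7]
iadd      → [70, 70, -9]
bipush -4 → [70, 70, -9, -4]
imul      → [70, 70, 36]
idiv      → [70, 1]
isub      → [69]

69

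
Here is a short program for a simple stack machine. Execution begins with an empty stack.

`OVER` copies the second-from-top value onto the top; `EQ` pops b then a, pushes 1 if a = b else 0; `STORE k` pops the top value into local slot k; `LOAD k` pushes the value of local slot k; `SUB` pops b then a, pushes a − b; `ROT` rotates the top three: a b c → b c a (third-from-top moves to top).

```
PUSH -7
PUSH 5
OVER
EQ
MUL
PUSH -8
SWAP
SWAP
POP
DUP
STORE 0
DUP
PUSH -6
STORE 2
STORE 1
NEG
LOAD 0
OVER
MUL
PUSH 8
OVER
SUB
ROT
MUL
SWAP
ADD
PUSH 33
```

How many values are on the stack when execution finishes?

PUSH -7  [-7]
PUSH 5   [-7, 5]
OVER     [-7, 5, -7]
EQ       [-7, 0]
MUL      [0]
PUSH -8  [0, -8]
SWAP     [-8, 0]
SWAP     [0, -8]
POP      [0]
DUP      [0, 0]
STORE 0  [0]
DUP      [0, 0]
PUSH -6  [0, 0, -6]
STORE 2  [0, 0]
STORE 1  [0]
NEG      [0]
LOAD 0   [0, 0]
OVER     [0, 0, 0]
MUL      [0, 0]
PUSH 8   [0, 0, 8]
OVER     [0, 0, 8, 0]
SUB      [0, 0, 8]
ROT      [0, 8, 0]
MUL      [0, 0]
SWAP     [0, 0]
ADD      [0]
PUSH 33  [0, 33]

2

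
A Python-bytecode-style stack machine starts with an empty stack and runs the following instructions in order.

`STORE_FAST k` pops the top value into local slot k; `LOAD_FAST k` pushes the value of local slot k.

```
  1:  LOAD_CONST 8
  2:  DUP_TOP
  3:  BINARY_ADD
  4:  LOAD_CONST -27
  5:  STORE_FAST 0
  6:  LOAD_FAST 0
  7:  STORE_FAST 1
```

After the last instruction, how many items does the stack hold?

1

LOAD_CONST 8    [8]
DUP_TOP         [8, 8]
BINARY_ADD      [16]
LOAD_CONST -27  [16, -27]
STORE_FAST 0    [16]
LOAD_FAST 0     [16, -27]
STORE_FAST 1    [16]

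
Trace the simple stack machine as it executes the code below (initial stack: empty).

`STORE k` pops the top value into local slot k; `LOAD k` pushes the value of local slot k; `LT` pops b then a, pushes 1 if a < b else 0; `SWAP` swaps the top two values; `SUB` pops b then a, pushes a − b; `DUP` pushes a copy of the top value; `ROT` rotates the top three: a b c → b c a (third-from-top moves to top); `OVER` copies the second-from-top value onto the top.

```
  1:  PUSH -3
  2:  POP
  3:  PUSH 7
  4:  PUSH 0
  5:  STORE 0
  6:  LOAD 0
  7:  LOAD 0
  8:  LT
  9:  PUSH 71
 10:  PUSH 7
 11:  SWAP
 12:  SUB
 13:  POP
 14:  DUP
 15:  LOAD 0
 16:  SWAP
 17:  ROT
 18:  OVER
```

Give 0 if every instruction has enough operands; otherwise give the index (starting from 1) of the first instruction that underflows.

PUSH -3  [-3]
POP      []
PUSH 7   [7]
PUSH 0   [7, 0]
STORE 0  [7]
LOAD 0   [7, 0]
LOAD 0   [7, 0, 0]
LT       [7, 0]
PUSH 71  [7, 0, 71]
PUSH 7   [7, 0, 71, 7]
SWAP     [7, 0, 7, 71]
SUB      [7, 0, -64]
POP      [7, 0]
DUP      [7, 0, 0]
LOAD 0   [7, 0, 0, 0]
SWAP     [7, 0, 0, 0]
ROT      [7, 0, 0, 0]
OVER     [7, 0, 0, 0, 0]

0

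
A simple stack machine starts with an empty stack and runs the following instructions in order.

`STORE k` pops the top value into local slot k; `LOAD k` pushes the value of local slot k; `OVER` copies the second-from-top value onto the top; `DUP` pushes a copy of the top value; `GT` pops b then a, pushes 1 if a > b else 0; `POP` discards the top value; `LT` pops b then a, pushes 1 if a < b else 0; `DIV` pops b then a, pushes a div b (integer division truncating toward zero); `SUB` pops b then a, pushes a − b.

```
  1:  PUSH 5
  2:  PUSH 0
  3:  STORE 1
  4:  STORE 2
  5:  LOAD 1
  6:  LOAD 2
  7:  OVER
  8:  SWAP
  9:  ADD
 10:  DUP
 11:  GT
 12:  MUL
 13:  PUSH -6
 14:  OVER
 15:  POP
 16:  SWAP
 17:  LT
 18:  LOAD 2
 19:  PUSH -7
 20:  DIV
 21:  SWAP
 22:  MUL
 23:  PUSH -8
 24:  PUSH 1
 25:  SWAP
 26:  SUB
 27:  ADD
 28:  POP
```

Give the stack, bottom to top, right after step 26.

PUSH 5  -> [5]
PUSH 0  -> [5, 0]
STORE 1 -> [5]
STORE 2 -> []
LOAD 1  -> [0]
LOAD 2  -> [0, 5]
OVER    -> [0, 5, 0]
SWAP    -> [0, 0, 5]
ADD     -> [0, 5]
DUP     -> [0, 5, 5]
GT      -> [0, 0]
MUL     -> [0]
PUSH -6 -> [0, -6]
OVER    -> [0, -6, 0]
POP     -> [0, -6]
SWAP    -> [-6, 0]
LT      -> [1]
LOAD 2  -> [1, 5]
PUSH -7 -> [1, 5, -7]
DIV     -> [1, 0]
SWAP    -> [0, 1]
MUL     -> [0]
PUSH -8 -> [0, -8]
PUSH 1  -> [0, -8, 1]
SWAP    -> [0, 1, -8]
SUB     -> [0, 9]

[0, 9]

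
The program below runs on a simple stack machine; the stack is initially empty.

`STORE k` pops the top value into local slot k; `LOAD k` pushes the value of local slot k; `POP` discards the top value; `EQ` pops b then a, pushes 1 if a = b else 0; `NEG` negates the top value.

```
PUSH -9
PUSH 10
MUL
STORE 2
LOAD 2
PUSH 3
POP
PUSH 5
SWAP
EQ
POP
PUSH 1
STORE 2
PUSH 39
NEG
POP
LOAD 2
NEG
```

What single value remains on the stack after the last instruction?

PUSH -9 → [-9]
PUSH 10 → [-9, 10]
MUL     → [-90]
STORE 2 → []
LOAD 2  → [-90]
PUSH 3  → [-90, 3]
POP     → [-90]
PUSH 5  → [-90, 5]
SWAP    → [5, -90]
EQ      → [0]
POP     → []
PUSH 1  → [1]
STORE 2 → []
PUSH 39 → [39]
NEG     → [-39]
POP     → []
LOAD 2  → [1]
NEG     → [-1]

-1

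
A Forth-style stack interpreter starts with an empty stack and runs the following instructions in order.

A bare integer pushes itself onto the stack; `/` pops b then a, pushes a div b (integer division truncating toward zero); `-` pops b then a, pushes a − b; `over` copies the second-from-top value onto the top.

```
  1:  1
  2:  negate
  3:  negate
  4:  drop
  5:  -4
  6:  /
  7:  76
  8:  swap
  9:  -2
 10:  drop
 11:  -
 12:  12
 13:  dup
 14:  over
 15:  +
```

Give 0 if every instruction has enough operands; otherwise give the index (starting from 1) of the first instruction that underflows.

6

1      -> [1]
negate -> [-1]
negate -> [1]
drop   -> []
-4     -> [-4]
/  — needs 2 operands, stack has 1 → underflow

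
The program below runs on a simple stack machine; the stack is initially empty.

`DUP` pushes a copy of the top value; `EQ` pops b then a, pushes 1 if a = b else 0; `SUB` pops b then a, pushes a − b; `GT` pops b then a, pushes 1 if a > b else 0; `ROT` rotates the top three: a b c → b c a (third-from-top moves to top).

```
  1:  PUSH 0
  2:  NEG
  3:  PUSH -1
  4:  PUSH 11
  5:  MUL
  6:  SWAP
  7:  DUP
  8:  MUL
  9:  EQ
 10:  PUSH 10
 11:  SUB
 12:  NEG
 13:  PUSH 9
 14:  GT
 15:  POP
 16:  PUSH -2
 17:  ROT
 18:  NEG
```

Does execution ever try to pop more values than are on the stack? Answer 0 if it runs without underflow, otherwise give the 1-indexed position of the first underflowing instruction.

17

PUSH 0  -> 0
NEG     -> 0
PUSH -1 -> 0 -1
PUSH 11 -> 0 -1 11
MUL     -> 0 -11
SWAP    -> -11 0
DUP     -> -11 0 0
MUL     -> -11 0
EQ      -> 0
PUSH 10 -> 0 10
SUB     -> -10
NEG     -> 10
PUSH 9  -> 10 9
GT      -> 1
POP     -> (empty)
PUSH -2 -> -2
ROT  — needs 3 operands, stack has 1 → underflow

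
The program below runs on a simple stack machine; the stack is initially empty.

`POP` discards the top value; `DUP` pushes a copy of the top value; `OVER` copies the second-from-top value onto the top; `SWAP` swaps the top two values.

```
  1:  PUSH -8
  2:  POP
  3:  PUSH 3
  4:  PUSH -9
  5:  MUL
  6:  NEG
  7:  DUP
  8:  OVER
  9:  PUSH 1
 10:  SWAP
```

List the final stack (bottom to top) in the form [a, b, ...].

[27, 27, 1, 27]

PUSH -8 : -8
POP     : (empty)
PUSH 3  : 3
PUSH -9 : 3 -9
MUL     : -27
NEG     : 27
DUP     : 27 27
OVER    : 27 27 27
PUSH 1  : 27 27 27 1
SWAP    : 27 27 1 27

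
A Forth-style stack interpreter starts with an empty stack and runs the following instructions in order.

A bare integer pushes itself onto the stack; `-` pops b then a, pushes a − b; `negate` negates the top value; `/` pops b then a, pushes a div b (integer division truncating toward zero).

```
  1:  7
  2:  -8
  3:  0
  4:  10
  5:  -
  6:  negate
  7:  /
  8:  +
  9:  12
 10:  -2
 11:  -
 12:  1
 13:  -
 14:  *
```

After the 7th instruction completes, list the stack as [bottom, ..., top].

[7, 0]

7      → 7
-8     → 7 -8
0      → 7 -8 0
10     → 7 -8 0 10
-      → 7 -8 -10
negate → 7 -8 10
/      → 7 0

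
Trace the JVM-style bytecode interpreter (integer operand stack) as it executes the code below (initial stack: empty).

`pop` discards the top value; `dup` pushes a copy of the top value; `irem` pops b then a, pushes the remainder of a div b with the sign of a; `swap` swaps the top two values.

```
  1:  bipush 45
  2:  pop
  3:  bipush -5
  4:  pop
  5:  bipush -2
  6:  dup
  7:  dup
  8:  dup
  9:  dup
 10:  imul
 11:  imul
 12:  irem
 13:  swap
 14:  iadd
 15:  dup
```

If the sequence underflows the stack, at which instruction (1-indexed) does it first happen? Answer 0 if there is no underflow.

0

bipush 45 : 45
pop       : (empty)
bipush -5 : -5
pop       : (empty)
bipush -2 : -2
dup       : -2 -2
dup       : -2 -2 -2
dup       : -2 -2 -2 -2
dup       : -2 -2 -2 -2 -2
imul      : -2 -2 -2 4
imul      : -2 -2 -8
irem      : -2 -2
swap      : -2 -2
iadd      : -4
dup       : -4 -4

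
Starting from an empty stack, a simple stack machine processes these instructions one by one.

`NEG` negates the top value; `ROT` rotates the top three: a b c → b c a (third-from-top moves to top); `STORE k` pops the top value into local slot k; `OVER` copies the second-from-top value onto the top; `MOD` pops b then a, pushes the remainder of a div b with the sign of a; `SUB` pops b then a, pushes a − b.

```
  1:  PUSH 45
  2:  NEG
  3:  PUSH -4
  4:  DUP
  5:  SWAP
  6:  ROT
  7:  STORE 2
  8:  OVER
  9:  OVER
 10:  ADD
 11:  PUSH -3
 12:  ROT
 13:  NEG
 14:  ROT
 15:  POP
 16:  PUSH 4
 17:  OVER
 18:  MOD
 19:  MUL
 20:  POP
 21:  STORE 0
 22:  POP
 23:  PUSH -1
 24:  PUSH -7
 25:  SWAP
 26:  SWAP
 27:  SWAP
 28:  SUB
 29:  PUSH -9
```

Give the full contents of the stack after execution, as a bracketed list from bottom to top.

[-6, -9]

PUSH 45 : 45
NEG     : -45
PUSH -4 : -45 -4
DUP     : -45 -4 -4
SWAP    : -45 -4 -4
ROT     : -4 -4 -45
STORE 2 : -4 -4
OVER    : -4 -4 -4
OVER    : -4 -4 -4 -4
ADD     : -4 -4 -8
PUSH -3 : -4 -4 -8 -3
ROT     : -4 -8 -3 -4
NEG     : -4 -8 -3 4
ROT     : -4 -3 4 -8
POP     : -4 -3 4
PUSH 4  : -4 -3 4 4
OVER    : -4 -3 4 4 4
MOD     : -4 -3 4 0
MUL     : -4 -3 0
POP     : -4 -3
STORE 0 : -4
POP     : (empty)
PUSH -1 : -1
PUSH -7 : -1 -7
SWAP    : -7 -1
SWAP    : -1 -7
SWAP    : -7 -1
SUB     : -6
PUSH -9 : -6 -9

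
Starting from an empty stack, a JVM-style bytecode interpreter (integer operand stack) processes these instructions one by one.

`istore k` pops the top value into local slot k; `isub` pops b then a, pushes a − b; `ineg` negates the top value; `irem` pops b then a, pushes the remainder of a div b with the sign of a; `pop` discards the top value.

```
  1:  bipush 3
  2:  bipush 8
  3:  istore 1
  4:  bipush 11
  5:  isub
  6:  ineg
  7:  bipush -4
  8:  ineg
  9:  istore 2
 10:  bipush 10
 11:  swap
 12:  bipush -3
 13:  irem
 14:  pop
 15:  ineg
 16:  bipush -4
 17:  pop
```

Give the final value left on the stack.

-10

bipush 3  : [3]
bipush 8  : [3, 8]
istore 1  : [3]
bipush 11 : [3, 11]
isub      : [-8]
ineg      : [8]
bipush -4 : [8, -4]
ineg      : [8, 4]
istore 2  : [8]
bipush 10 : [8, 10]
swap      : [10, 8]
bipush -3 : [10, 8, -3]
irem      : [10, 2]
pop       : [10]
ineg      : [-10]
bipush -4 : [-10, -4]
pop       : [-10]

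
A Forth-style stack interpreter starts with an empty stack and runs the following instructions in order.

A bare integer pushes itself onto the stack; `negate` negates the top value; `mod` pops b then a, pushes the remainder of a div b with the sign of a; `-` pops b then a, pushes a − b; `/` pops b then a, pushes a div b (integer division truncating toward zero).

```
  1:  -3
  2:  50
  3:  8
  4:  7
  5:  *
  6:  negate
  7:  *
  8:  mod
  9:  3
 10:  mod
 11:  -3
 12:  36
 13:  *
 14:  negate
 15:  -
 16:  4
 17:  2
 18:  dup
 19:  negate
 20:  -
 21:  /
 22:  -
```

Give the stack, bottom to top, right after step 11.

[0, -3]

-3      [-3]
50      [-3, 50]
8       [-3, 50, 8]
7       [-3, 50, 8, 7]
*       [-3, 50, 56]
negate  [-3, 50, -56]
*       [-3, -2800]
mod     [-3]
3       [-3, 3]
mod     [0]
-3      [0, -3]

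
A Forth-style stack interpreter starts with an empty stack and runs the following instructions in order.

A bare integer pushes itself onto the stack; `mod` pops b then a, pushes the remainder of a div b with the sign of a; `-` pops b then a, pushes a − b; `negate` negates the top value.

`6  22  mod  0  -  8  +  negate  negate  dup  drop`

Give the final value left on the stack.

6      : [6]
22     : [6, 22]
mod    : [6]
0      : [6, 0]
-      : [6]
8      : [6, 8]
+      : [14]
negate : [-14]
negate : [14]
dup    : [14, 14]
drop   : [14]

14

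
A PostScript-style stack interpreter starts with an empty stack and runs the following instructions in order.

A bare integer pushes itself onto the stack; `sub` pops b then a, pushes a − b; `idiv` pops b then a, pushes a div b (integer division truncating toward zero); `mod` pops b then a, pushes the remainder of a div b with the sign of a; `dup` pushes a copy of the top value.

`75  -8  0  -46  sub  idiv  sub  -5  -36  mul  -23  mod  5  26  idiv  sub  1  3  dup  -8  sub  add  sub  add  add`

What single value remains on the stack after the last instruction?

81

75    [75]
-8    [75, -8]
0     [75, -8, 0]
-46   [75, -8, 0, -46]
sub   [75, -8, 46]
idiv  [75, 0]
sub   [75]
-5    [75, -5]
-36   [75, -5, -36]
mul   [75, 180]
-23   [75, 180, -23]
mod   [75, 19]
5     [75, 19, 5]
26    [75, 19, 5, 26]
idiv  [75, 19, 0]
sub   [75, 19]
1     [75, 19, 1]
3     [75, 19, 1, 3]
dup   [75, 19, 1, 3, 3]
-8    [75, 19, 1, 3, 3, -8]
sub   [75, 19, 1, 3, 11]
add   [75, 19, 1, 14]
sub   [75, 19, -13]
add   [75, 6]
add   [81]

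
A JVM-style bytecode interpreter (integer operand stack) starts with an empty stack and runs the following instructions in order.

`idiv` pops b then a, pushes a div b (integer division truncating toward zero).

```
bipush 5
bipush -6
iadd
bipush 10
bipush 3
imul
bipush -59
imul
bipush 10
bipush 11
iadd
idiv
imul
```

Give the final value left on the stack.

bipush 5   -> 5
bipush -6  -> 5 -6
iadd       -> -1
bipush 10  -> -1 10
bipush 3   -> -1 10 3
imul       -> -1 30
bipush -59 -> -1 30 -59
imul       -> -1 -1770
bipush 10  -> -1 -1770 10
bipush 11  -> -1 -1770 10 11
iadd       -> -1 -1770 21
idiv       -> -1 -84
imul       -> 84

84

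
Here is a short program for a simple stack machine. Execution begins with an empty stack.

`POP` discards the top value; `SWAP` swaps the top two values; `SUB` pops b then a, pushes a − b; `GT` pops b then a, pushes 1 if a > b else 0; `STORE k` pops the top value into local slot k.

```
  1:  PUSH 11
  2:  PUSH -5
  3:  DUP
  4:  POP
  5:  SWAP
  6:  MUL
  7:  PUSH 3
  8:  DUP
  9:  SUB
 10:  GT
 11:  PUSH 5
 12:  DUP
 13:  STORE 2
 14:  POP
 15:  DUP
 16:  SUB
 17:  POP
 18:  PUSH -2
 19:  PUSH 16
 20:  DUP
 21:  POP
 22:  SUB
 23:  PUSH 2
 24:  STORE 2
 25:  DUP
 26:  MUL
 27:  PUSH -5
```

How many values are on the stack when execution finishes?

2

PUSH 11  11
PUSH -5  11 -5
DUP      11 -5 -5
POP      11 -5
SWAP     -5 11
MUL      -55
PUSH 3   -55 3
DUP      -55 3 3
SUB      -55 0
GT       0
PUSH 5   0 5
DUP      0 5 5
STORE 2  0 5
POP      0
DUP      0 0
SUB      0
POP      (empty)
PUSH -2  -2
PUSH 16  -2 16
DUP      -2 16 16
POP      -2 16
SUB      -18
PUSH 2   -18 2
STORE 2  -18
DUP      -18 -18
MUL      324
PUSH -5  324 -5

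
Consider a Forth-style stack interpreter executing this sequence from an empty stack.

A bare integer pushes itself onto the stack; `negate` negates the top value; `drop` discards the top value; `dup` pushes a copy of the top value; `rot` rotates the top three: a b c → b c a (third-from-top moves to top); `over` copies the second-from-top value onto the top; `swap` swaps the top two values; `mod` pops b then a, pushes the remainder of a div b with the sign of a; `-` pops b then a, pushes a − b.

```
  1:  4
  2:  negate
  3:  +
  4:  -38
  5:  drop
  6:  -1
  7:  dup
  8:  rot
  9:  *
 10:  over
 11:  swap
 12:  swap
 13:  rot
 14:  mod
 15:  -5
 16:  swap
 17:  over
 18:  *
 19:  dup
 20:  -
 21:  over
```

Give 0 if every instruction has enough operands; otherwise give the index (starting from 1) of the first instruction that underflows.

3

4      -> 4
negate -> -4
+  — needs 2 operands, stack has 1 → underflow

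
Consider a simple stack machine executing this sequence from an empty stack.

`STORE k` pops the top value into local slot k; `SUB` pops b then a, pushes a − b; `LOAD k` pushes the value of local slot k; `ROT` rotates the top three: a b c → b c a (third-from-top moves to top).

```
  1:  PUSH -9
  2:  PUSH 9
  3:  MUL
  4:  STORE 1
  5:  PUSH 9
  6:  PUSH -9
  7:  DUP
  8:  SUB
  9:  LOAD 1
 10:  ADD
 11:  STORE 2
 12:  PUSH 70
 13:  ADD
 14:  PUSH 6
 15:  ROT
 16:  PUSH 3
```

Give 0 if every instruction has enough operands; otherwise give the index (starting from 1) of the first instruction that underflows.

PUSH -9  [-9]
PUSH 9   [-9, 9]
MUL      [-81]
STORE 1  []
PUSH 9   [9]
PUSH -9  [9, -9]
DUP      [9, -9, -9]
SUB      [9, 0]
LOAD 1   [9, 0, -81]
ADD      [9, -81]
STORE 2  [9]
PUSH 70  [9, 70]
ADD      [79]
PUSH 6   [79, 6]
ROT  — needs 3 operands, stack has 2 → underflow

15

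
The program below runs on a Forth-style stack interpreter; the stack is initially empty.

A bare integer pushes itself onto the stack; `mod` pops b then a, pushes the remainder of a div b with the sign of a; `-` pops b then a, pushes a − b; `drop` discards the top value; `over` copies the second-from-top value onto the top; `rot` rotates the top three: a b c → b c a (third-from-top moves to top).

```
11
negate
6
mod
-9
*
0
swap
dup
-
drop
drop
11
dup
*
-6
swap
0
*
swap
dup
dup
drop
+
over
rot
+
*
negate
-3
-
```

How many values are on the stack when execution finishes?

1

11      [11]
negate  [-11]
6       [-11, 6]
mod     [-5]
-9      [-5, -9]
*       [45]
0       [45, 0]
swap    [0, 45]
dup     [0, 45, 45]
-       [0, 0]
drop    [0]
drop    []
11      [11]
dup     [11, 11]
*       [121]
-6      [121, -6]
swap    [-6, 121]
0       [-6, 121, 0]
*       [-6, 0]
swap    [0, -6]
dup     [0, -6, -6]
dup     [0, -6, -6, -6]
drop    [0, -6, -6]
+       [0, -12]
over    [0, -12, 0]
rot     [-12, 0, 0]
+       [-12, 0]
*       [0]
negate  [0]
-3      [0, -3]
-       [3]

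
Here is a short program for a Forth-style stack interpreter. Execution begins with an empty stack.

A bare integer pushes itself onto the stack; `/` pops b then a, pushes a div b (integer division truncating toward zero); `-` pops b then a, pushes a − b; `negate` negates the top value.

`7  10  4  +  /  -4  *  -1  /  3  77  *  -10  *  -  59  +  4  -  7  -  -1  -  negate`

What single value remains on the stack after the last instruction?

7       7
10      7 10
4       7 10 4
+       7 14
/       0
-4      0 -4
*       0
-1      0 -1
/       0
3       0 3
77      0 3 77
*       0 231
-10     0 231 -10
*       0 -2310
-       2310
59      2310 59
+       2369
4       2369 4
-       2365
7       2365 7
-       2358
-1      2358 -1
-       2359
negate  -2359

-2359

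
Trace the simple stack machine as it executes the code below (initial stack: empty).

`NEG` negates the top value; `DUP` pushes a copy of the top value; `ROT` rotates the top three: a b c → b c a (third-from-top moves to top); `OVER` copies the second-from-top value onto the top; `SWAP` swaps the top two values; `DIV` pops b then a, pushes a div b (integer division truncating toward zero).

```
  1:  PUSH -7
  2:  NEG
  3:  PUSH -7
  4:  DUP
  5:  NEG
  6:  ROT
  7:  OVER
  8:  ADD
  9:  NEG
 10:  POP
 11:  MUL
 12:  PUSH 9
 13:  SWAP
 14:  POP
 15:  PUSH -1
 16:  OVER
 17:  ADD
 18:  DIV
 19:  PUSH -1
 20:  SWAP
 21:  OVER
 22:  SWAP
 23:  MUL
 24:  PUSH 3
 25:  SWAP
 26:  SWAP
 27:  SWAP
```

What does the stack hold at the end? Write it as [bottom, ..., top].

PUSH -7 : -7
NEG     : 7
PUSH -7 : 7 -7
DUP     : 7 -7 -7
NEG     : 7 -7 7
ROT     : -7 7 7
OVER    : -7 7 7 7
ADD     : -7 7 14
NEG     : -7 7 -14
POP     : -7 7
MUL     : -49
PUSH 9  : -49 9
SWAP    : 9 -49
POP     : 9
PUSH -1 : 9 -1
OVER    : 9 -1 9
ADD     : 9 8
DIV     : 1
PUSH -1 : 1 -1
SWAP    : -1 1
OVER    : -1 1 -1
SWAP    : -1 -1 1
MUL     : -1 -1
PUSH 3  : -1 -1 3
SWAP    : -1 3 -1
SWAP    : -1 -1 3
SWAP    : -1 3 -1

[-1, 3, -1]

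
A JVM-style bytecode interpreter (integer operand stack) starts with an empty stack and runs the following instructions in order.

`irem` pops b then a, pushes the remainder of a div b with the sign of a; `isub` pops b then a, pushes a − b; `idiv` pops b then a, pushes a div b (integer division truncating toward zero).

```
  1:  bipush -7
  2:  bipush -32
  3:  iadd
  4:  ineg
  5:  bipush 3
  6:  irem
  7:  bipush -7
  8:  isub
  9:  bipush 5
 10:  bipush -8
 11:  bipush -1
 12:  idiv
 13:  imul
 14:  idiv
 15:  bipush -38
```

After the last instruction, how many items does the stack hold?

bipush -7  : [-7]
bipush -32 : [-7, -32]
iadd       : [-39]
ineg       : [39]
bipush 3   : [39, 3]
irem       : [0]
bipush -7  : [0, -7]
isub       : [7]
bipush 5   : [7, 5]
bipush -8  : [7, 5, -8]
bipush -1  : [7, 5, -8, -1]
idiv       : [7, 5, 8]
imul       : [7, 40]
idiv       : [0]
bipush -38 : [0, -38]

2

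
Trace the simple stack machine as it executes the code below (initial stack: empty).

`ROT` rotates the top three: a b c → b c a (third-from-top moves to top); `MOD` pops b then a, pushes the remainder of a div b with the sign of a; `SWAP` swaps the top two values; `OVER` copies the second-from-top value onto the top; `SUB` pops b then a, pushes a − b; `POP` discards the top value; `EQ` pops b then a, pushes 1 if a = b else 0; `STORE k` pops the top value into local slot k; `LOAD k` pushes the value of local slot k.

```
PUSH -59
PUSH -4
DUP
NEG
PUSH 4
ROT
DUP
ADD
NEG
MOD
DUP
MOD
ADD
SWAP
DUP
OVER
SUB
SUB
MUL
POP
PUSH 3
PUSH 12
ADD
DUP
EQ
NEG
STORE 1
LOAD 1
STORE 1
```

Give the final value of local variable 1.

-1

PUSH -59 : -59
PUSH -4  : -59 -4
DUP      : -59 -4 -4
NEG      : -59 -4 4
PUSH 4   : -59 -4 4 4
ROT      : -59 4 4 -4
DUP      : -59 4 4 -4 -4
ADD      : -59 4 4 -8
NEG      : -59 4 4 8
MOD      : -59 4 4
DUP      : -59 4 4 4
MOD      : -59 4 0
ADD      : -59 4
SWAP     : 4 -59
DUP      : 4 -59 -59
OVER     : 4 -59 -59 -59
SUB      : 4 -59 0
SUB      : 4 -59
MUL      : -236
POP      : (empty)
PUSH 3   : 3
PUSH 12  : 3 12
ADD      : 15
DUP      : 15 15
EQ       : 1
NEG      : -1
STORE 1  : (empty)
LOAD 1   : -1
STORE 1  : (empty)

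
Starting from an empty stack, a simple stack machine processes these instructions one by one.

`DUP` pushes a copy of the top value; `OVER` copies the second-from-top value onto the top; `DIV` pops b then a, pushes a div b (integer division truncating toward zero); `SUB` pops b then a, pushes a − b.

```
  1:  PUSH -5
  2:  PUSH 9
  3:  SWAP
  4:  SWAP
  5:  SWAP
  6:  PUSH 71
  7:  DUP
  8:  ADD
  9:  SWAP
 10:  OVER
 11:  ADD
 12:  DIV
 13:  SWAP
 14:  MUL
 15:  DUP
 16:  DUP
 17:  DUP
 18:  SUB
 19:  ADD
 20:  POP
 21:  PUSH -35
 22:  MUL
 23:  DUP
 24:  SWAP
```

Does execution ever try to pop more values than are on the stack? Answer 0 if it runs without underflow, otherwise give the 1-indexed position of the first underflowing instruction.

PUSH -5  → [-5]
PUSH 9   → [-5, 9]
SWAP     → [9, -5]
SWAP     → [-5, 9]
SWAP     → [9, -5]
PUSH 71  → [9, -5, 71]
DUP      → [9, -5, 71, 71]
ADD      → [9, -5, 142]
SWAP     → [9, 142, -5]
OVER     → [9, 142, -5, 142]
ADD      → [9, 142, 137]
DIV      → [9, 1]
SWAP     → [1, 9]
MUL      → [9]
DUP      → [9, 9]
DUP      → [9, 9, 9]
DUP      → [9, 9, 9, 9]
SUB      → [9, 9, 0]
ADD      → [9, 9]
POP      → [9]
PUSH -35 → [9, -35]
MUL      → [-315]
DUP      → [-315, -315]
SWAP     → [-315, -315]

0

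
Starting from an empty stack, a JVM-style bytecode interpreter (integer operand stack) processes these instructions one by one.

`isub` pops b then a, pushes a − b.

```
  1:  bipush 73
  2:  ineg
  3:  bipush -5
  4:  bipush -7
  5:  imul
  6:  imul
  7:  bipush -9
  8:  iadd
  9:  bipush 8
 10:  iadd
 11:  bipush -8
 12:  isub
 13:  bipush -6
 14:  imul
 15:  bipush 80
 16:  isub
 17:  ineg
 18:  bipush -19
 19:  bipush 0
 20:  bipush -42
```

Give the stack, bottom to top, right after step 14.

[15288]

bipush 73 → 73
ineg      → -73
bipush -5 → -73 -5
bipush -7 → -73 -5 -7
imul      → -73 35
imul      → -2555
bipush -9 → -2555 -9
iadd      → -2564
bipush 8  → -2564 8
iadd      → -2556
bipush -8 → -2556 -8
isub      → -2548
bipush -6 → -2548 -6
imul      → 15288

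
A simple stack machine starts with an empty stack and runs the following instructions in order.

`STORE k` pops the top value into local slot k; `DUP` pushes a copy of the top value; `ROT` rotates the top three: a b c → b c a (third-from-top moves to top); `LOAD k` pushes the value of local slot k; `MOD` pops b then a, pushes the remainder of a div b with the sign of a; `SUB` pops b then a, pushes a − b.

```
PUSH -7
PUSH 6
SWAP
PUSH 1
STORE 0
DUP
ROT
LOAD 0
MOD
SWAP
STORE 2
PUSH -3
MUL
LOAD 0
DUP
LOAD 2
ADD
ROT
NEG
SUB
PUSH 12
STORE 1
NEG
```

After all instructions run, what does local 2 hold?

-7

PUSH -7  [-7]
PUSH 6   [-7, 6]
SWAP     [6, -7]
PUSH 1   [6, -7, 1]
STORE 0  [6, -7]
DUP      [6, -7, -7]
ROT      [-7, -7, 6]
LOAD 0   [-7, -7, 6, 1]
MOD      [-7, -7, 0]
SWAP     [-7, 0, -7]
STORE 2  [-7, 0]
PUSH -3  [-7, 0, -3]
MUL      [-7, 0]
LOAD 0   [-7, 0, 1]
DUP      [-7, 0, 1, 1]
LOAD 2   [-7, 0, 1, 1, -7]
ADD      [-7, 0, 1, -6]
ROT      [-7, 1, -6, 0]
NEG      [-7, 1, -6, 0]
SUB      [-7, 1, -6]
PUSH 12  [-7, 1, -6, 12]
STORE 1  [-7, 1, -6]
NEG      [-7, 1, 6]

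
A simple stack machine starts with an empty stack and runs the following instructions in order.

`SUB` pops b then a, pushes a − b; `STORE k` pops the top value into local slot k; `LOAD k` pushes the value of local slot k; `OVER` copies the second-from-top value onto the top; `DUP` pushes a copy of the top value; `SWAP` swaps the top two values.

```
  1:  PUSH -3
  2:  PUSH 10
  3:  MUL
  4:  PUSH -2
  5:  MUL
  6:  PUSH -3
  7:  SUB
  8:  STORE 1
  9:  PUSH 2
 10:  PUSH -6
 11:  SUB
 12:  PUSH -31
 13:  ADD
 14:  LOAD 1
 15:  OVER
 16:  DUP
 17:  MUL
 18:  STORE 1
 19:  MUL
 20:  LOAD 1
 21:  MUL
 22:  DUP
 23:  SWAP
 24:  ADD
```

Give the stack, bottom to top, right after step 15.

[-23, 63, -23]

PUSH -3  -> [-3]
PUSH 10  -> [-3, 10]
MUL      -> [-30]
PUSH -2  -> [-30, -2]
MUL      -> [60]
PUSH -3  -> [60, -3]
SUB      -> [63]
STORE 1  -> []
PUSH 2   -> [2]
PUSH -6  -> [2, -6]
SUB      -> [8]
PUSH -31 -> [8, -31]
ADD      -> [-23]
LOAD 1   -> [-23, 63]
OVER     -> [-23, 63, -23]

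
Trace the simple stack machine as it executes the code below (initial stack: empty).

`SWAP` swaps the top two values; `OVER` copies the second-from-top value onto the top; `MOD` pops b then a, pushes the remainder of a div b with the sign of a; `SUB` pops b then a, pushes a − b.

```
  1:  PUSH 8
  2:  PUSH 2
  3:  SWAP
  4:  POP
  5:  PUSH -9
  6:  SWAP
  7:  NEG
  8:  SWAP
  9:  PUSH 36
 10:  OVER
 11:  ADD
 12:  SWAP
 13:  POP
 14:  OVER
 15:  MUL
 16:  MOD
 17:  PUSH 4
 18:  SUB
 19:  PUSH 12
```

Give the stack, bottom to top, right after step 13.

[-2, 27]

PUSH 8  : 8
PUSH 2  : 8 2
SWAP    : 2 8
POP     : 2
PUSH -9 : 2 -9
SWAP    : -9 2
NEG     : -9 -2
SWAP    : -2 -9
PUSH 36 : -2 -9 36
OVER    : -2 -9 36 -9
ADD     : -2 -9 27
SWAP    : -2 27 -9
POP     : -2 27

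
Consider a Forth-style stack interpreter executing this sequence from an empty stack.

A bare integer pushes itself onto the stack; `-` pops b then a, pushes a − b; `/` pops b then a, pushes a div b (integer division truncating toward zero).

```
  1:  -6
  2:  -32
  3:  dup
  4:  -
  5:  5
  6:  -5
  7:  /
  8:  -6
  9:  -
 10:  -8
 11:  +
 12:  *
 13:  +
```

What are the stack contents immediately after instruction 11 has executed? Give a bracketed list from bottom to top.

-6   -6
-32  -6 -32
dup  -6 -32 -32
-    -6 0
5    -6 0 5
-5   -6 0 5 -5
/    -6 0 -1
-6   -6 0 -1 -6
-    -6 0 5
-8   -6 0 5 -8
+    -6 0 -3

[-6, 0, -3]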